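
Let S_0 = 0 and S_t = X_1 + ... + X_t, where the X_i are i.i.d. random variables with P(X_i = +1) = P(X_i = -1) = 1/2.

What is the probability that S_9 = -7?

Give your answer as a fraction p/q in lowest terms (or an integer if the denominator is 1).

Answer: 9/512

Derivation:
To reach position -7 after 9 steps: need 1 step of +1 and 8 of -1.
Favorable paths: C(9,1) = 9
Total paths: 2^9 = 512
P = 9/512 = 9/512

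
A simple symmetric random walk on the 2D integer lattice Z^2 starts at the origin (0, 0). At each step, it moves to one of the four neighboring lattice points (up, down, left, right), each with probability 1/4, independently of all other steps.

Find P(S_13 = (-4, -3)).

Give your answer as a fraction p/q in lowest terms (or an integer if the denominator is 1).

Answer: 61347/8388608

Derivation:
Let h be the number of horizontal steps (so 13-h are vertical). To end at (-4,-3) need (h-4)/2 right-steps and ((13-h)-3)/2 up-steps.
Sum over h with 4 ≤ h ≤ 10, h ≡ 0 (mod 2), 13-h ≡ 1 (mod 2):
h=4: C(13,4)·C(4,0)·C(9,3) = 715·1·84 = 60060
h=6: C(13,6)·C(6,1)·C(7,2) = 1716·6·21 = 216216
h=8: C(13,8)·C(8,2)·C(5,1) = 1287·28·5 = 180180
h=10: C(13,10)·C(10,3)·C(3,0) = 286·120·1 = 34320
Total favorable: 490776
Total paths: 4^13 = 67108864
P = 490776/67108864 = 61347/8388608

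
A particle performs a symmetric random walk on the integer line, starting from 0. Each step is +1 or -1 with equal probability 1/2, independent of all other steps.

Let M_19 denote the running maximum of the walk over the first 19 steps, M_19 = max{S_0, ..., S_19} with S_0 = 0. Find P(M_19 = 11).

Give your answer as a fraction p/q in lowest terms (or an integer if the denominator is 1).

Answer: 969/131072

Derivation:
Let M_19 = max(S_0,...,S_19). Use the reflection principle: for j ≥ 1, #{paths with M_19 ≥ j} = #{S_19 ≥ j} + #{S_19 ≥ j+1}.
By reflection, #{M_19 ≥ 11} = #{S_19 ≥ 11} + #{S_19 ≥ 12} = 5036 + 1160 = 6196.
#{M_19 ≥ 12} = #{S_19 ≥ 12} + #{S_19 ≥ 13} = 1160 + 1160 = 2320.
#{M_19 = 11} = 6196 - 2320 = 3876.
P(M_19 = 11) = 3876/524288 = 969/131072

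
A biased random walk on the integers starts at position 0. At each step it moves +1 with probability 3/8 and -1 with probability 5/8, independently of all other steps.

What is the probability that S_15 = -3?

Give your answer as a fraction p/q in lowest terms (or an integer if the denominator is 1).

To reach position -3 after 15 steps: need 6 steps of +1 and 9 steps of -1.
Number of such sequences: C(15,6) = 5005
Each has probability (3/8)^6 · (5/8)^9 = 1423828125/35184372088832
P = 5005 · 1423828125/35184372088832 = 7126259765625/35184372088832

Answer: 7126259765625/35184372088832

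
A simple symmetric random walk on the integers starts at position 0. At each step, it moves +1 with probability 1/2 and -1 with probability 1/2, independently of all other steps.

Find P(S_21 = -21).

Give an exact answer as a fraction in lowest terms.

Answer: 1/2097152

Derivation:
To reach position -21 after 21 steps: need 0 steps of +1 and 21 of -1.
Favorable paths: C(21,0) = 1
Total paths: 2^21 = 2097152
P = 1/2097152 = 1/2097152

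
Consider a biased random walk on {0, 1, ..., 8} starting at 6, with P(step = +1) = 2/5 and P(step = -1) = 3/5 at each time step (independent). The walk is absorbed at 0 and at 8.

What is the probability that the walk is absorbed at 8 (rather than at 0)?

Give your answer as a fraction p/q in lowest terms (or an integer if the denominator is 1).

Biased walk: p = 2/5, q = 3/5, r = q/p = 3/2
Gambler's ruin: P(hit 8 before 0 | start at 6) = (1 - r^a)/(1 - r^N)
r^6 = 729/64; r^8 = 6561/256
P = (1 - 729/64) / (1 - 6561/256) = -665/64 / -6305/256 = 532/1261

Answer: 532/1261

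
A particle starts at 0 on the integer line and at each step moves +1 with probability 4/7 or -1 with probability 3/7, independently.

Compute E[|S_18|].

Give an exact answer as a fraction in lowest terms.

Answer: 6408523970525826/1628413597910449

Derivation:
S_18 takes values m ≡ 0 (mod 2) with |m| ≤ 18; P(S_18=m) = C(18,(18+m)/2) · (4/7)^((18+m)/2) · (3/7)^((18-m)/2).
Distribution: P(S=-18)=387420489/1628413597910449, P(S=-16)=9298091736/1628413597910449, P(S=-14)=105378373008/1628413597910449, P(S=-12)=749357319168/1628413597910449, P(S=-10)=3746786595840/1628413597910449, P(S=-8)=1998286184448/232630513987207, P(S=-6)=5772826755072/232630513987207, P(S=-4)=92365228081152/1628413597910449, P(S=-2)=169336251482112/1628413597910449, P(S=0)=250868520714240/1628413597910449, P(S=2)=301042224857088/1628413597910449, P(S=4)=291919733194752/1628413597910449, P(S=6)=32435525910528/232630513987207, P(S=8)=19960323637248/232630513987207, P(S=10)=66534412124160/1628413597910449, P(S=12)=23656679866368/1628413597910449, P(S=14)=5914169966592/1628413597910449, P(S=16)=927712935936/1628413597910449, P(S=18)=68719476736/1628413597910449
E[|S_18|] = Σ_m |m|·P(S_18=m) = 6408523970525826/1628413597910449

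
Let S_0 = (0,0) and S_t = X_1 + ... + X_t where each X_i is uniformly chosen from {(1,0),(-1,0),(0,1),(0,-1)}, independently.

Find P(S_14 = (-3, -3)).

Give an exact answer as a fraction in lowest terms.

Let h be the number of horizontal steps (so 14-h are vertical). To end at (-3,-3) need (h-3)/2 right-steps and ((14-h)-3)/2 up-steps.
Sum over h with 3 ≤ h ≤ 11, h ≡ 1 (mod 2), 14-h ≡ 1 (mod 2):
h=3: C(14,3)·C(3,0)·C(11,4) = 364·1·330 = 120120
h=5: C(14,5)·C(5,1)·C(9,3) = 2002·5·84 = 840840
h=7: C(14,7)·C(7,2)·C(7,2) = 3432·21·21 = 1513512
h=9: C(14,9)·C(9,3)·C(5,1) = 2002·84·5 = 840840
h=11: C(14,11)·C(11,4)·C(3,0) = 364·330·1 = 120120
Total favorable: 3435432
Total paths: 4^14 = 268435456
P = 3435432/268435456 = 429429/33554432

Answer: 429429/33554432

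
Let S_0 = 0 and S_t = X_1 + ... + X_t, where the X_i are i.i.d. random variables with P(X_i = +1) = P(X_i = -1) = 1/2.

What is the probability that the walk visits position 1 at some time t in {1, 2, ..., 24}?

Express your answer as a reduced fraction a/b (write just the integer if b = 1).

Count via complement. Let g(t,s) = #length-t paths at position s with S_1..S_t all ≠ 1.
g(t,s) = g(t-1,s-1) + g(t-1,s+1) for s ≠ 1; g(t,1) = 0.
t=0: g(0,0)=1
t=1: g(1,-1)=1
t=2: g(2,-2)=1 g(2,0)=1
t=3: g(3,-3)=1 g(3,-1)=2
t=4: g(4,-4)=1 g(4,-2)=3 g(4,0)=2
t=5: g(5,-5)=1 g(5,-3)=4 g(5,-1)=5
t=6: g(6,-6)=1 g(6,-4)=5 g(6,-2)=9 g(6,0)=5
t=7: g(7,-7)=1 g(7,-5)=6 g(7,-3)=14 g(7,-1)=14
t=8: g(8,-8)=1 g(8,-6)=7 g(8,-4)=20 g(8,-2)=28 g(8,0)=14
t=9: g(9,-9)=1 g(9,-7)=8 g(9,-5)=27 g(9,-3)=48 g(9,-1)=42
t=10: g(10,-10)=1 g(10,-8)=9 g(10,-6)=35 g(10,-4)=75 g(10,-2)=90 g(10,0)=42
t=11: g(11,-11)=1 g(11,-9)=10 g(11,-7)=44 g(11,-5)=110 g(11,-3)=165 g(11,-1)=132
t=12: g(12,-12)=1 g(12,-10)=11 g(12,-8)=54 g(12,-6)=154 g(12,-4)=275 g(12,-2)=297 g(12,0)=132
t=13: g(13,-13)=1 g(13,-11)=12 g(13,-9)=65 g(13,-7)=208 g(13,-5)=429 g(13,-3)=572 g(13,-1)=429
t=14: g(14,-14)=1 g(14,-12)=13 g(14,-10)=77 g(14,-8)=273 g(14,-6)=637 g(14,-4)=1001 g(14,-2)=1001 g(14,0)=429
t=15: g(15,-15)=1 g(15,-13)=14 g(15,-11)=90 g(15,-9)=350 g(15,-7)=910 g(15,-5)=1638 g(15,-3)=2002 g(15,-1)=1430
t=16: g(16,-16)=1 g(16,-14)=15 g(16,-12)=104 g(16,-10)=440 g(16,-8)=1260 g(16,-6)=2548 g(16,-4)=3640 g(16,-2)=3432 g(16,0)=1430
t=17: g(17,-17)=1 g(17,-15)=16 g(17,-13)=119 g(17,-11)=544 g(17,-9)=1700 g(17,-7)=3808 g(17,-5)=6188 g(17,-3)=7072 g(17,-1)=4862
t=18: g(18,-18)=1 g(18,-16)=17 g(18,-14)=135 g(18,-12)=663 g(18,-10)=2244 g(18,-8)=5508 g(18,-6)=9996 g(18,-4)=13260 g(18,-2)=11934 g(18,0)=4862
t=19: g(19,-19)=1 g(19,-17)=18 g(19,-15)=152 g(19,-13)=798 g(19,-11)=2907 g(19,-9)=7752 g(19,-7)=15504 g(19,-5)=23256 g(19,-3)=25194 g(19,-1)=16796
t=20: g(20,-20)=1 g(20,-18)=19 g(20,-16)=170 g(20,-14)=950 g(20,-12)=3705 g(20,-10)=10659 g(20,-8)=23256 g(20,-6)=38760 g(20,-4)=48450 g(20,-2)=41990 g(20,0)=16796
t=21: g(21,-21)=1 g(21,-19)=20 g(21,-17)=189 g(21,-15)=1120 g(21,-13)=4655 g(21,-11)=14364 g(21,-9)=33915 g(21,-7)=62016 g(21,-5)=87210 g(21,-3)=90440 g(21,-1)=58786
t=22: g(22,-22)=1 g(22,-20)=21 g(22,-18)=209 g(22,-16)=1309 g(22,-14)=5775 g(22,-12)=19019 g(22,-10)=48279 g(22,-8)=95931 g(22,-6)=149226 g(22,-4)=177650 g(22,-2)=149226 g(22,0)=58786
t=23: g(23,-23)=1 g(23,-21)=22 g(23,-19)=230 g(23,-17)=1518 g(23,-15)=7084 g(23,-13)=24794 g(23,-11)=67298 g(23,-9)=144210 g(23,-7)=245157 g(23,-5)=326876 g(23,-3)=326876 g(23,-1)=208012
t=24: g(24,-24)=1 g(24,-22)=23 g(24,-20)=252 g(24,-18)=1748 g(24,-16)=8602 g(24,-14)=31878 g(24,-12)=92092 g(24,-10)=211508 g(24,-8)=389367 g(24,-6)=572033 g(24,-4)=653752 g(24,-2)=534888 g(24,0)=208012
Paths never hitting 1: Σ_s g(24,s) = 2704156
Paths hitting 1: 2^24 - 2704156 = 14073060
P = 14073060/16777216 = 3518265/4194304

Answer: 3518265/4194304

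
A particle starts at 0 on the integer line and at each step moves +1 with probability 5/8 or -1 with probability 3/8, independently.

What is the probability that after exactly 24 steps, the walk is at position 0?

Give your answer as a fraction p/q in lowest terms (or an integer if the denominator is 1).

Answer: 87713584521240234375/1180591620717411303424

Derivation:
To be at 0 after 24 steps: need exactly 12 steps of +1 and 12 of -1.
Number of such sequences: C(24,12) = 2704156
Each has probability (5/8)^12 · (3/8)^12 = 129746337890625/4722366482869645213696
P = 2704156 · 129746337890625/4722366482869645213696 = 87713584521240234375/1180591620717411303424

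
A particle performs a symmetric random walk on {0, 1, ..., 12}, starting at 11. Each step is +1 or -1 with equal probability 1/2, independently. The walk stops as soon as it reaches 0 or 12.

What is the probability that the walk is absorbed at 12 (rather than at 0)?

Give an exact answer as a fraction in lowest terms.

Symmetric walk (p = 1/2): the harmonic-function argument gives P(hit 12 before 0 | start at 11) = a/N.
P = 11/12 = 11/12

Answer: 11/12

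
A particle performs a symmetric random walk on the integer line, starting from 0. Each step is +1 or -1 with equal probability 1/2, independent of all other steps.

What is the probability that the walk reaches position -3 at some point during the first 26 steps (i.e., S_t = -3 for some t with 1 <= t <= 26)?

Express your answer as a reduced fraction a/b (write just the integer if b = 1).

Answer: 1168527/2097152

Derivation:
Count via complement. Let g(t,s) = #length-t paths at position s with S_1..S_t all ≠ -3.
g(t,s) = g(t-1,s-1) + g(t-1,s+1) for s ≠ -3; g(t,-3) = 0.
t=0: g(0,0)=1
t=1: g(1,-1)=1 g(1,1)=1
t=2: g(2,-2)=1 g(2,0)=2 g(2,2)=1
t=3: g(3,-1)=3 g(3,1)=3 g(3,3)=1
t=4: g(4,-2)=3 g(4,0)=6 g(4,2)=4 g(4,4)=1
t=5: g(5,-1)=9 g(5,1)=10 g(5,3)=5 g(5,5)=1
t=6: g(6,-2)=9 g(6,0)=19 g(6,2)=15 g(6,4)=6 g(6,6)=1
t=7: g(7,-1)=28 g(7,1)=34 g(7,3)=21 g(7,5)=7 g(7,7)=1
t=8: g(8,-2)=28 g(8,0)=62 g(8,2)=55 g(8,4)=28 g(8,6)=8 g(8,8)=1
t=9: g(9,-1)=90 g(9,1)=117 g(9,3)=83 g(9,5)=36 g(9,7)=9 g(9,9)=1
t=10: g(10,-2)=90 g(10,0)=207 g(10,2)=200 g(10,4)=119 g(10,6)=45 g(10,8)=10 g(10,10)=1
t=11: g(11,-1)=297 g(11,1)=407 g(11,3)=319 g(11,5)=164 g(11,7)=55 g(11,9)=11 g(11,11)=1
t=12: g(12,-2)=297 g(12,0)=704 g(12,2)=726 g(12,4)=483 g(12,6)=219 g(12,8)=66 g(12,10)=12 g(12,12)=1
t=13: g(13,-1)=1001 g(13,1)=1430 g(13,3)=1209 g(13,5)=702 g(13,7)=285 g(13,9)=78 g(13,11)=13 g(13,13)=1
t=14: g(14,-2)=1001 g(14,0)=2431 g(14,2)=2639 g(14,4)=1911 g(14,6)=987 g(14,8)=363 g(14,10)=91 g(14,12)=14 g(14,14)=1
t=15: g(15,-1)=3432 g(15,1)=5070 g(15,3)=4550 g(15,5)=2898 g(15,7)=1350 g(15,9)=454 g(15,11)=105 g(15,13)=15 g(15,15)=1
t=16: g(16,-2)=3432 g(16,0)=8502 g(16,2)=9620 g(16,4)=7448 g(16,6)=4248 g(16,8)=1804 g(16,10)=559 g(16,12)=120 g(16,14)=16 g(16,16)=1
t=17: g(17,-1)=11934 g(17,1)=18122 g(17,3)=17068 g(17,5)=11696 g(17,7)=6052 g(17,9)=2363 g(17,11)=679 g(17,13)=136 g(17,15)=17 g(17,17)=1
t=18: g(18,-2)=11934 g(18,0)=30056 g(18,2)=35190 g(18,4)=28764 g(18,6)=17748 g(18,8)=8415 g(18,10)=3042 g(18,12)=815 g(18,14)=153 g(18,16)=18 g(18,18)=1
t=19: g(19,-1)=41990 g(19,1)=65246 g(19,3)=63954 g(19,5)=46512 g(19,7)=26163 g(19,9)=11457 g(19,11)=3857 g(19,13)=968 g(19,15)=171 g(19,17)=19 g(19,19)=1
t=20: g(20,-2)=41990 g(20,0)=107236 g(20,2)=129200 g(20,4)=110466 g(20,6)=72675 g(20,8)=37620 g(20,10)=15314 g(20,12)=4825 g(20,14)=1139 g(20,16)=190 g(20,18)=20 g(20,20)=1
t=21: g(21,-1)=149226 g(21,1)=236436 g(21,3)=239666 g(21,5)=183141 g(21,7)=110295 g(21,9)=52934 g(21,11)=20139 g(21,13)=5964 g(21,15)=1329 g(21,17)=210 g(21,19)=21 g(21,21)=1
t=22: g(22,-2)=149226 g(22,0)=385662 g(22,2)=476102 g(22,4)=422807 g(22,6)=293436 g(22,8)=163229 g(22,10)=73073 g(22,12)=26103 g(22,14)=7293 g(22,16)=1539 g(22,18)=231 g(22,20)=22 g(22,22)=1
t=23: g(23,-1)=534888 g(23,1)=861764 g(23,3)=898909 g(23,5)=716243 g(23,7)=456665 g(23,9)=236302 g(23,11)=99176 g(23,13)=33396 g(23,15)=8832 g(23,17)=1770 g(23,19)=253 g(23,21)=23 g(23,23)=1
t=24: g(24,-2)=534888 g(24,0)=1396652 g(24,2)=1760673 g(24,4)=1615152 g(24,6)=1172908 g(24,8)=692967 g(24,10)=335478 g(24,12)=132572 g(24,14)=42228 g(24,16)=10602 g(24,18)=2023 g(24,20)=276 g(24,22)=24 g(24,24)=1
t=25: g(25,-1)=1931540 g(25,1)=3157325 g(25,3)=3375825 g(25,5)=2788060 g(25,7)=1865875 g(25,9)=1028445 g(25,11)=468050 g(25,13)=174800 g(25,15)=52830 g(25,17)=12625 g(25,19)=2299 g(25,21)=300 g(25,23)=25 g(25,25)=1
t=26: g(26,-2)=1931540 g(26,0)=5088865 g(26,2)=6533150 g(26,4)=6163885 g(26,6)=4653935 g(26,8)=2894320 g(26,10)=1496495 g(26,12)=642850 g(26,14)=227630 g(26,16)=65455 g(26,18)=14924 g(26,20)=2599 g(26,22)=325 g(26,24)=26 g(26,26)=1
Paths never hitting -3: Σ_s g(26,s) = 29716000
Paths hitting -3: 2^26 - 29716000 = 37392864
P = 37392864/67108864 = 1168527/2097152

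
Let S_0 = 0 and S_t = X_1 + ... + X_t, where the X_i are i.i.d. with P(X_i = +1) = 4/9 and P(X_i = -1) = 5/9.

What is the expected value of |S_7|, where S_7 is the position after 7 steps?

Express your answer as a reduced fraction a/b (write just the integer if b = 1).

S_7 takes values m ≡ 1 (mod 2) with |m| ≤ 7; P(S_7=m) = C(7,(7+m)/2) · (4/9)^((7+m)/2) · (5/9)^((7-m)/2).
Distribution: P(S=-7)=78125/4782969, P(S=-5)=437500/4782969, P(S=-3)=350000/1594323, P(S=-1)=1400000/4782969, P(S=1)=1120000/4782969, P(S=3)=179200/1594323, P(S=5)=143360/4782969, P(S=7)=16384/4782969
E[|S_7|] = Σ_m |m|·P(S_7=m) = 1205407/531441

Answer: 1205407/531441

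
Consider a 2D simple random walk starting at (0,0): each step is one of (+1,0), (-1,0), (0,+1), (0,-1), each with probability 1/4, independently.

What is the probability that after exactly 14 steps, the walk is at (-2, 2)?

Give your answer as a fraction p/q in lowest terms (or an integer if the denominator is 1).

Let h be the number of horizontal steps (so 14-h are vertical). To end at (-2,2) need (h-2)/2 right-steps and ((14-h)+2)/2 up-steps.
Sum over h with 2 ≤ h ≤ 12, h ≡ 0 (mod 2), 14-h ≡ 0 (mod 2):
h=2: C(14,2)·C(2,0)·C(12,7) = 91·1·792 = 72072
h=4: C(14,4)·C(4,1)·C(10,6) = 1001·4·210 = 840840
h=6: C(14,6)·C(6,2)·C(8,5) = 3003·15·56 = 2522520
h=8: C(14,8)·C(8,3)·C(6,4) = 3003·56·15 = 2522520
h=10: C(14,10)·C(10,4)·C(4,3) = 1001·210·4 = 840840
h=12: C(14,12)·C(12,5)·C(2,2) = 91·792·1 = 72072
Total favorable: 6870864
Total paths: 4^14 = 268435456
P = 6870864/268435456 = 429429/16777216

Answer: 429429/16777216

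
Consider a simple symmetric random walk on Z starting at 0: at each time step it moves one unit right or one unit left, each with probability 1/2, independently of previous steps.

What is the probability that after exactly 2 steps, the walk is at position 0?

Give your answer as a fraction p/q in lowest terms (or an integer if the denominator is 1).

To return to 0 after 2 steps: need exactly 1 step of +1 and 1 of -1.
Favorable paths: C(2,1) = 2
Total paths: 2^2 = 4
P = 2/4 = 1/2

Answer: 1/2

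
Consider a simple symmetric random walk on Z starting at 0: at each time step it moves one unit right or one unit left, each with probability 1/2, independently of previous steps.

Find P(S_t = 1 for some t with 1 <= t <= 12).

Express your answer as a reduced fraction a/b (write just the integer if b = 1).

Count via complement. Let g(t,s) = #length-t paths at position s with S_1..S_t all ≠ 1.
g(t,s) = g(t-1,s-1) + g(t-1,s+1) for s ≠ 1; g(t,1) = 0.
t=0: g(0,0)=1
t=1: g(1,-1)=1
t=2: g(2,-2)=1 g(2,0)=1
t=3: g(3,-3)=1 g(3,-1)=2
t=4: g(4,-4)=1 g(4,-2)=3 g(4,0)=2
t=5: g(5,-5)=1 g(5,-3)=4 g(5,-1)=5
t=6: g(6,-6)=1 g(6,-4)=5 g(6,-2)=9 g(6,0)=5
t=7: g(7,-7)=1 g(7,-5)=6 g(7,-3)=14 g(7,-1)=14
t=8: g(8,-8)=1 g(8,-6)=7 g(8,-4)=20 g(8,-2)=28 g(8,0)=14
t=9: g(9,-9)=1 g(9,-7)=8 g(9,-5)=27 g(9,-3)=48 g(9,-1)=42
t=10: g(10,-10)=1 g(10,-8)=9 g(10,-6)=35 g(10,-4)=75 g(10,-2)=90 g(10,0)=42
t=11: g(11,-11)=1 g(11,-9)=10 g(11,-7)=44 g(11,-5)=110 g(11,-3)=165 g(11,-1)=132
t=12: g(12,-12)=1 g(12,-10)=11 g(12,-8)=54 g(12,-6)=154 g(12,-4)=275 g(12,-2)=297 g(12,0)=132
Paths never hitting 1: Σ_s g(12,s) = 924
Paths hitting 1: 2^12 - 924 = 3172
P = 3172/4096 = 793/1024

Answer: 793/1024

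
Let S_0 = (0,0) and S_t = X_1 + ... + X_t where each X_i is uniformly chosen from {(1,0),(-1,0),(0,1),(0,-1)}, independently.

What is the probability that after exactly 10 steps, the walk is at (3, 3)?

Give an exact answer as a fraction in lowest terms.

Let h be the number of horizontal steps (so 10-h are vertical). To end at (3,3) need (h+3)/2 right-steps and ((10-h)+3)/2 up-steps.
Sum over h with 3 ≤ h ≤ 7, h ≡ 1 (mod 2), 10-h ≡ 1 (mod 2):
h=3: C(10,3)·C(3,3)·C(7,5) = 120·1·21 = 2520
h=5: C(10,5)·C(5,4)·C(5,4) = 252·5·5 = 6300
h=7: C(10,7)·C(7,5)·C(3,3) = 120·21·1 = 2520
Total favorable: 11340
Total paths: 4^10 = 1048576
P = 11340/1048576 = 2835/262144

Answer: 2835/262144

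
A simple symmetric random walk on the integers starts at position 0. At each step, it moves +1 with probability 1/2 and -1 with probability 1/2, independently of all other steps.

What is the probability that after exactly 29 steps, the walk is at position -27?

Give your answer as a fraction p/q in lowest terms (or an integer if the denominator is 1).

Answer: 29/536870912

Derivation:
To reach position -27 after 29 steps: need 1 step of +1 and 28 of -1.
Favorable paths: C(29,1) = 29
Total paths: 2^29 = 536870912
P = 29/536870912 = 29/536870912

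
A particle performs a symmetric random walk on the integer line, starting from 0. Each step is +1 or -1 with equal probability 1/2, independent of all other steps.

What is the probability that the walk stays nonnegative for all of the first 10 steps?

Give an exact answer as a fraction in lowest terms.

Answer: 63/256

Derivation:
Let f(t,s) = #length-t paths at position s with S_1..S_t all ≥ 0.
f(t,s) = f(t-1,s-1) + f(t-1,s+1) for s ≥ 0; f(t,s) = 0 for s < 0.
t=0: f(0,0)=1
t=1: f(1,1)=1
t=2: f(2,0)=1 f(2,2)=1
t=3: f(3,1)=2 f(3,3)=1
t=4: f(4,0)=2 f(4,2)=3 f(4,4)=1
t=5: f(5,1)=5 f(5,3)=4 f(5,5)=1
t=6: f(6,0)=5 f(6,2)=9 f(6,4)=5 f(6,6)=1
t=7: f(7,1)=14 f(7,3)=14 f(7,5)=6 f(7,7)=1
t=8: f(8,0)=14 f(8,2)=28 f(8,4)=20 f(8,6)=7 f(8,8)=1
t=9: f(9,1)=42 f(9,3)=48 f(9,5)=27 f(9,7)=8 f(9,9)=1
t=10: f(10,0)=42 f(10,2)=90 f(10,4)=75 f(10,6)=35 f(10,8)=9 f(10,10)=1
Σ_s f(10,s) = 252
P = 252/1024 = 63/256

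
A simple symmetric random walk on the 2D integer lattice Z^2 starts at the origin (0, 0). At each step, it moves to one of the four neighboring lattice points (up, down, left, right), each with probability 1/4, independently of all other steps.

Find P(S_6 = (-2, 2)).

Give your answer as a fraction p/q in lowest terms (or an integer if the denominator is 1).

Let h be the number of horizontal steps (so 6-h are vertical). To end at (-2,2) need (h-2)/2 right-steps and ((6-h)+2)/2 up-steps.
Sum over h with 2 ≤ h ≤ 4, h ≡ 0 (mod 2), 6-h ≡ 0 (mod 2):
h=2: C(6,2)·C(2,0)·C(4,3) = 15·1·4 = 60
h=4: C(6,4)·C(4,1)·C(2,2) = 15·4·1 = 60
Total favorable: 120
Total paths: 4^6 = 4096
P = 120/4096 = 15/512

Answer: 15/512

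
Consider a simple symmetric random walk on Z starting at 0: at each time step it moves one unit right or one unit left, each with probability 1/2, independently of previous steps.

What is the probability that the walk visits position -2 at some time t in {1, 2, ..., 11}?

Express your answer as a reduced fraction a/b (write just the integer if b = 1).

Answer: 281/512

Derivation:
Count via complement. Let g(t,s) = #length-t paths at position s with S_1..S_t all ≠ -2.
g(t,s) = g(t-1,s-1) + g(t-1,s+1) for s ≠ -2; g(t,-2) = 0.
t=0: g(0,0)=1
t=1: g(1,-1)=1 g(1,1)=1
t=2: g(2,0)=2 g(2,2)=1
t=3: g(3,-1)=2 g(3,1)=3 g(3,3)=1
t=4: g(4,0)=5 g(4,2)=4 g(4,4)=1
t=5: g(5,-1)=5 g(5,1)=9 g(5,3)=5 g(5,5)=1
t=6: g(6,0)=14 g(6,2)=14 g(6,4)=6 g(6,6)=1
t=7: g(7,-1)=14 g(7,1)=28 g(7,3)=20 g(7,5)=7 g(7,7)=1
t=8: g(8,0)=42 g(8,2)=48 g(8,4)=27 g(8,6)=8 g(8,8)=1
t=9: g(9,-1)=42 g(9,1)=90 g(9,3)=75 g(9,5)=35 g(9,7)=9 g(9,9)=1
t=10: g(10,0)=132 g(10,2)=165 g(10,4)=110 g(10,6)=44 g(10,8)=10 g(10,10)=1
t=11: g(11,-1)=132 g(11,1)=297 g(11,3)=275 g(11,5)=154 g(11,7)=54 g(11,9)=11 g(11,11)=1
Paths never hitting -2: Σ_s g(11,s) = 924
Paths hitting -2: 2^11 - 924 = 1124
P = 1124/2048 = 281/512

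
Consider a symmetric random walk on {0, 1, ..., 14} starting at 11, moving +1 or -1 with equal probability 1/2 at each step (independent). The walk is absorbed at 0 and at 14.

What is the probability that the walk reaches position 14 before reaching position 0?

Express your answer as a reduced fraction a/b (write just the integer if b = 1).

Answer: 11/14

Derivation:
Symmetric walk (p = 1/2): the harmonic-function argument gives P(hit 14 before 0 | start at 11) = a/N.
P = 11/14 = 11/14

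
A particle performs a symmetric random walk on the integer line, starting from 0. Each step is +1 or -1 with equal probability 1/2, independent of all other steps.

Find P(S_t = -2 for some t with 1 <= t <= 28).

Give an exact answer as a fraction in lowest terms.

Answer: 23859587/33554432

Derivation:
Count via complement. Let g(t,s) = #length-t paths at position s with S_1..S_t all ≠ -2.
g(t,s) = g(t-1,s-1) + g(t-1,s+1) for s ≠ -2; g(t,-2) = 0.
t=0: g(0,0)=1
t=1: g(1,-1)=1 g(1,1)=1
t=2: g(2,0)=2 g(2,2)=1
t=3: g(3,-1)=2 g(3,1)=3 g(3,3)=1
t=4: g(4,0)=5 g(4,2)=4 g(4,4)=1
t=5: g(5,-1)=5 g(5,1)=9 g(5,3)=5 g(5,5)=1
t=6: g(6,0)=14 g(6,2)=14 g(6,4)=6 g(6,6)=1
t=7: g(7,-1)=14 g(7,1)=28 g(7,3)=20 g(7,5)=7 g(7,7)=1
t=8: g(8,0)=42 g(8,2)=48 g(8,4)=27 g(8,6)=8 g(8,8)=1
t=9: g(9,-1)=42 g(9,1)=90 g(9,3)=75 g(9,5)=35 g(9,7)=9 g(9,9)=1
t=10: g(10,0)=132 g(10,2)=165 g(10,4)=110 g(10,6)=44 g(10,8)=10 g(10,10)=1
t=11: g(11,-1)=132 g(11,1)=297 g(11,3)=275 g(11,5)=154 g(11,7)=54 g(11,9)=11 g(11,11)=1
t=12: g(12,0)=429 g(12,2)=572 g(12,4)=429 g(12,6)=208 g(12,8)=65 g(12,10)=12 g(12,12)=1
t=13: g(13,-1)=429 g(13,1)=1001 g(13,3)=1001 g(13,5)=637 g(13,7)=273 g(13,9)=77 g(13,11)=13 g(13,13)=1
t=14: g(14,0)=1430 g(14,2)=2002 g(14,4)=1638 g(14,6)=910 g(14,8)=350 g(14,10)=90 g(14,12)=14 g(14,14)=1
t=15: g(15,-1)=1430 g(15,1)=3432 g(15,3)=3640 g(15,5)=2548 g(15,7)=1260 g(15,9)=440 g(15,11)=104 g(15,13)=15 g(15,15)=1
t=16: g(16,0)=4862 g(16,2)=7072 g(16,4)=6188 g(16,6)=3808 g(16,8)=1700 g(16,10)=544 g(16,12)=119 g(16,14)=16 g(16,16)=1
t=17: g(17,-1)=4862 g(17,1)=11934 g(17,3)=13260 g(17,5)=9996 g(17,7)=5508 g(17,9)=2244 g(17,11)=663 g(17,13)=135 g(17,15)=17 g(17,17)=1
t=18: g(18,0)=16796 g(18,2)=25194 g(18,4)=23256 g(18,6)=15504 g(18,8)=7752 g(18,10)=2907 g(18,12)=798 g(18,14)=152 g(18,16)=18 g(18,18)=1
t=19: g(19,-1)=16796 g(19,1)=41990 g(19,3)=48450 g(19,5)=38760 g(19,7)=23256 g(19,9)=10659 g(19,11)=3705 g(19,13)=950 g(19,15)=170 g(19,17)=19 g(19,19)=1
t=20: g(20,0)=58786 g(20,2)=90440 g(20,4)=87210 g(20,6)=62016 g(20,8)=33915 g(20,10)=14364 g(20,12)=4655 g(20,14)=1120 g(20,16)=189 g(20,18)=20 g(20,20)=1
t=21: g(21,-1)=58786 g(21,1)=149226 g(21,3)=177650 g(21,5)=149226 g(21,7)=95931 g(21,9)=48279 g(21,11)=19019 g(21,13)=5775 g(21,15)=1309 g(21,17)=209 g(21,19)=21 g(21,21)=1
t=22: g(22,0)=208012 g(22,2)=326876 g(22,4)=326876 g(22,6)=245157 g(22,8)=144210 g(22,10)=67298 g(22,12)=24794 g(22,14)=7084 g(22,16)=1518 g(22,18)=230 g(22,20)=22 g(22,22)=1
t=23: g(23,-1)=208012 g(23,1)=534888 g(23,3)=653752 g(23,5)=572033 g(23,7)=389367 g(23,9)=211508 g(23,11)=92092 g(23,13)=31878 g(23,15)=8602 g(23,17)=1748 g(23,19)=252 g(23,21)=23 g(23,23)=1
t=24: g(24,0)=742900 g(24,2)=1188640 g(24,4)=1225785 g(24,6)=961400 g(24,8)=600875 g(24,10)=303600 g(24,12)=123970 g(24,14)=40480 g(24,16)=10350 g(24,18)=2000 g(24,20)=275 g(24,22)=24 g(24,24)=1
t=25: g(25,-1)=742900 g(25,1)=1931540 g(25,3)=2414425 g(25,5)=2187185 g(25,7)=1562275 g(25,9)=904475 g(25,11)=427570 g(25,13)=164450 g(25,15)=50830 g(25,17)=12350 g(25,19)=2275 g(25,21)=299 g(25,23)=25 g(25,25)=1
t=26: g(26,0)=2674440 g(26,2)=4345965 g(26,4)=4601610 g(26,6)=3749460 g(26,8)=2466750 g(26,10)=1332045 g(26,12)=592020 g(26,14)=215280 g(26,16)=63180 g(26,18)=14625 g(26,20)=2574 g(26,22)=324 g(26,24)=26 g(26,26)=1
t=27: g(27,-1)=2674440 g(27,1)=7020405 g(27,3)=8947575 g(27,5)=8351070 g(27,7)=6216210 g(27,9)=3798795 g(27,11)=1924065 g(27,13)=807300 g(27,15)=278460 g(27,17)=77805 g(27,19)=17199 g(27,21)=2898 g(27,23)=350 g(27,25)=27 g(27,27)=1
t=28: g(28,0)=9694845 g(28,2)=15967980 g(28,4)=17298645 g(28,6)=14567280 g(28,8)=10015005 g(28,10)=5722860 g(28,12)=2731365 g(28,14)=1085760 g(28,16)=356265 g(28,18)=95004 g(28,20)=20097 g(28,22)=3248 g(28,24)=377 g(28,26)=28 g(28,28)=1
Paths never hitting -2: Σ_s g(28,s) = 77558760
Paths hitting -2: 2^28 - 77558760 = 190876696
P = 190876696/268435456 = 23859587/33554432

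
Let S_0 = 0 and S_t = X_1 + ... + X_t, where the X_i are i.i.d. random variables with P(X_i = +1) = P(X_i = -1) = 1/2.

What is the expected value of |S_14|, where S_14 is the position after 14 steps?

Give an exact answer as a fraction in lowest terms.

S_14 takes values m ≡ 0 (mod 2) with |m| ≤ 14; P(S_14=m) = C(14,(14+m)/2)/2^14.
Total paths: 2^14 = 16384
Distribution: P(S=-14)=1/16384, P(S=-12)=14/16384, P(S=-10)=91/16384, P(S=-8)=364/16384, P(S=-6)=1001/16384, P(S=-4)=2002/16384, P(S=-2)=3003/16384, P(S=0)=3432/16384, P(S=2)=3003/16384, P(S=4)=2002/16384, P(S=6)=1001/16384, P(S=8)=364/16384, P(S=10)=91/16384, P(S=12)=14/16384, P(S=14)=1/16384
E[|S_14|] = Σ_m |m|·P(S_14=m) = 48048/16384 = 3003/1024

Answer: 3003/1024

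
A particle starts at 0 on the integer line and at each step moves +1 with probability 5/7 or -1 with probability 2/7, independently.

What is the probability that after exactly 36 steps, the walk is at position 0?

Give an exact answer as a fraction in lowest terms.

Answer: 1296447900000000000000000000/378818692265664781682717625943

Derivation:
To be at 0 after 36 steps: need exactly 18 steps of +1 and 18 of -1.
Number of such sequences: C(36,18) = 9075135300
Each has probability (5/7)^18 · (2/7)^18 = 1000000000000000000/2651730845859653471779023381601
P = 9075135300 · 1000000000000000000/2651730845859653471779023381601 = 1296447900000000000000000000/378818692265664781682717625943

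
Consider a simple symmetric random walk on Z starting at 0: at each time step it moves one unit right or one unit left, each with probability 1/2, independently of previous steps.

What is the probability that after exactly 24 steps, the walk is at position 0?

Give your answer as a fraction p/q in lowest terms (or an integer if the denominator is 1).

Answer: 676039/4194304

Derivation:
To return to 0 after 24 steps: need exactly 12 steps of +1 and 12 of -1.
Favorable paths: C(24,12) = 2704156
Total paths: 2^24 = 16777216
P = 2704156/16777216 = 676039/4194304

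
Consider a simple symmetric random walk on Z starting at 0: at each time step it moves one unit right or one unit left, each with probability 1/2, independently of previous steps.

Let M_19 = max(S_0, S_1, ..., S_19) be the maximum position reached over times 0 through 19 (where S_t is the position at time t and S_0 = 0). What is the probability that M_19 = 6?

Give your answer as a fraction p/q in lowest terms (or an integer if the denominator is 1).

Let M_19 = max(S_0,...,S_19). Use the reflection principle: for j ≥ 1, #{paths with M_19 ≥ j} = #{S_19 ≥ j} + #{S_19 ≥ j+1}.
By reflection, #{M_19 ≥ 6} = #{S_19 ≥ 6} + #{S_19 ≥ 7} = 43796 + 43796 = 87592.
#{M_19 ≥ 7} = #{S_19 ≥ 7} + #{S_19 ≥ 8} = 43796 + 16664 = 60460.
#{M_19 = 6} = 87592 - 60460 = 27132.
P(M_19 = 6) = 27132/524288 = 6783/131072

Answer: 6783/131072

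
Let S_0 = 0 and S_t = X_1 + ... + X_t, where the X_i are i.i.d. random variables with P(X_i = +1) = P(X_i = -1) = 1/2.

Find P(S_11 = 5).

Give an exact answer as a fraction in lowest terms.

To reach position 5 after 11 steps: need 8 steps of +1 and 3 of -1.
Favorable paths: C(11,8) = 165
Total paths: 2^11 = 2048
P = 165/2048 = 165/2048

Answer: 165/2048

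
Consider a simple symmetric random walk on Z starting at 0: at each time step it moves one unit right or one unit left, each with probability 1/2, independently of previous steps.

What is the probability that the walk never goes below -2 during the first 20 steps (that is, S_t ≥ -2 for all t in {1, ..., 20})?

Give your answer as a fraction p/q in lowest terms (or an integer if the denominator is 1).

Answer: 130169/262144

Derivation:
Let f(t,s) = #length-t paths at position s with S_1..S_t all ≥ -2.
f(t,s) = f(t-1,s-1) + f(t-1,s+1) for s ≥ -2; f(t,s) = 0 for s < -2.
t=0: f(0,0)=1
t=1: f(1,-1)=1 f(1,1)=1
t=2: f(2,-2)=1 f(2,0)=2 f(2,2)=1
t=3: f(3,-1)=3 f(3,1)=3 f(3,3)=1
t=4: f(4,-2)=3 f(4,0)=6 f(4,2)=4 f(4,4)=1
t=5: f(5,-1)=9 f(5,1)=10 f(5,3)=5 f(5,5)=1
t=6: f(6,-2)=9 f(6,0)=19 f(6,2)=15 f(6,4)=6 f(6,6)=1
t=7: f(7,-1)=28 f(7,1)=34 f(7,3)=21 f(7,5)=7 f(7,7)=1
t=8: f(8,-2)=28 f(8,0)=62 f(8,2)=55 f(8,4)=28 f(8,6)=8 f(8,8)=1
t=9: f(9,-1)=90 f(9,1)=117 f(9,3)=83 f(9,5)=36 f(9,7)=9 f(9,9)=1
t=10: f(10,-2)=90 f(10,0)=207 f(10,2)=200 f(10,4)=119 f(10,6)=45 f(10,8)=10 f(10,10)=1
t=11: f(11,-1)=297 f(11,1)=407 f(11,3)=319 f(11,5)=164 f(11,7)=55 f(11,9)=11 f(11,11)=1
t=12: f(12,-2)=297 f(12,0)=704 f(12,2)=726 f(12,4)=483 f(12,6)=219 f(12,8)=66 f(12,10)=12 f(12,12)=1
t=13: f(13,-1)=1001 f(13,1)=1430 f(13,3)=1209 f(13,5)=702 f(13,7)=285 f(13,9)=78 f(13,11)=13 f(13,13)=1
t=14: f(14,-2)=1001 f(14,0)=2431 f(14,2)=2639 f(14,4)=1911 f(14,6)=987 f(14,8)=363 f(14,10)=91 f(14,12)=14 f(14,14)=1
t=15: f(15,-1)=3432 f(15,1)=5070 f(15,3)=4550 f(15,5)=2898 f(15,7)=1350 f(15,9)=454 f(15,11)=105 f(15,13)=15 f(15,15)=1
t=16: f(16,-2)=3432 f(16,0)=8502 f(16,2)=9620 f(16,4)=7448 f(16,6)=4248 f(16,8)=1804 f(16,10)=559 f(16,12)=120 f(16,14)=16 f(16,16)=1
t=17: f(17,-1)=11934 f(17,1)=18122 f(17,3)=17068 f(17,5)=11696 f(17,7)=6052 f(17,9)=2363 f(17,11)=679 f(17,13)=136 f(17,15)=17 f(17,17)=1
t=18: f(18,-2)=11934 f(18,0)=30056 f(18,2)=35190 f(18,4)=28764 f(18,6)=17748 f(18,8)=8415 f(18,10)=3042 f(18,12)=815 f(18,14)=153 f(18,16)=18 f(18,18)=1
t=19: f(19,-1)=41990 f(19,1)=65246 f(19,3)=63954 f(19,5)=46512 f(19,7)=26163 f(19,9)=11457 f(19,11)=3857 f(19,13)=968 f(19,15)=171 f(19,17)=19 f(19,19)=1
t=20: f(20,-2)=41990 f(20,0)=107236 f(20,2)=129200 f(20,4)=110466 f(20,6)=72675 f(20,8)=37620 f(20,10)=15314 f(20,12)=4825 f(20,14)=1139 f(20,16)=190 f(20,18)=20 f(20,20)=1
Σ_s f(20,s) = 520676
P = 520676/1048576 = 130169/262144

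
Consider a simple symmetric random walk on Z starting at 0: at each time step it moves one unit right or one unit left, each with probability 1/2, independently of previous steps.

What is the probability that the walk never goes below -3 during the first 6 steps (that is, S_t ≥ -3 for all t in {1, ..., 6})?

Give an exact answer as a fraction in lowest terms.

Let f(t,s) = #length-t paths at position s with S_1..S_t all ≥ -3.
f(t,s) = f(t-1,s-1) + f(t-1,s+1) for s ≥ -3; f(t,s) = 0 for s < -3.
t=0: f(0,0)=1
t=1: f(1,-1)=1 f(1,1)=1
t=2: f(2,-2)=1 f(2,0)=2 f(2,2)=1
t=3: f(3,-3)=1 f(3,-1)=3 f(3,1)=3 f(3,3)=1
t=4: f(4,-2)=4 f(4,0)=6 f(4,2)=4 f(4,4)=1
t=5: f(5,-3)=4 f(5,-1)=10 f(5,1)=10 f(5,3)=5 f(5,5)=1
t=6: f(6,-2)=14 f(6,0)=20 f(6,2)=15 f(6,4)=6 f(6,6)=1
Σ_s f(6,s) = 56
P = 56/64 = 7/8

Answer: 7/8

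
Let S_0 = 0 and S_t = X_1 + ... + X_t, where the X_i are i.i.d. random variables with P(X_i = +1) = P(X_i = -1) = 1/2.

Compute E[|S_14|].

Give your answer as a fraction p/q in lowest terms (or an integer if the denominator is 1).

S_14 takes values m ≡ 0 (mod 2) with |m| ≤ 14; P(S_14=m) = C(14,(14+m)/2)/2^14.
Total paths: 2^14 = 16384
Distribution: P(S=-14)=1/16384, P(S=-12)=14/16384, P(S=-10)=91/16384, P(S=-8)=364/16384, P(S=-6)=1001/16384, P(S=-4)=2002/16384, P(S=-2)=3003/16384, P(S=0)=3432/16384, P(S=2)=3003/16384, P(S=4)=2002/16384, P(S=6)=1001/16384, P(S=8)=364/16384, P(S=10)=91/16384, P(S=12)=14/16384, P(S=14)=1/16384
E[|S_14|] = Σ_m |m|·P(S_14=m) = 48048/16384 = 3003/1024

Answer: 3003/1024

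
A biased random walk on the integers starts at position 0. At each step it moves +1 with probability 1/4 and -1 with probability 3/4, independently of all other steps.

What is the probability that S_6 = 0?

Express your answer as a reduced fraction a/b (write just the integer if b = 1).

To be at 0 after 6 steps: need exactly 3 steps of +1 and 3 of -1.
Number of such sequences: C(6,3) = 20
Each has probability (1/4)^3 · (3/4)^3 = 27/4096
P = 20 · 27/4096 = 135/1024

Answer: 135/1024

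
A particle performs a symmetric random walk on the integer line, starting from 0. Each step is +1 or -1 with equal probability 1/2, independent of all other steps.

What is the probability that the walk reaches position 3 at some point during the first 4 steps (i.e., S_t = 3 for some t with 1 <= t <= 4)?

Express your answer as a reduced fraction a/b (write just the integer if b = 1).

Count via complement. Let g(t,s) = #length-t paths at position s with S_1..S_t all ≠ 3.
g(t,s) = g(t-1,s-1) + g(t-1,s+1) for s ≠ 3; g(t,3) = 0.
t=0: g(0,0)=1
t=1: g(1,-1)=1 g(1,1)=1
t=2: g(2,-2)=1 g(2,0)=2 g(2,2)=1
t=3: g(3,-3)=1 g(3,-1)=3 g(3,1)=3
t=4: g(4,-4)=1 g(4,-2)=4 g(4,0)=6 g(4,2)=3
Paths never hitting 3: Σ_s g(4,s) = 14
Paths hitting 3: 2^4 - 14 = 2
P = 2/16 = 1/8

Answer: 1/8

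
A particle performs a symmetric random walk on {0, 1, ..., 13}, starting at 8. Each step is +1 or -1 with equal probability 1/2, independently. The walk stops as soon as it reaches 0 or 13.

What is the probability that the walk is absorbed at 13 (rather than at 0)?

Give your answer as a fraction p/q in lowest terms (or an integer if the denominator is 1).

Answer: 8/13

Derivation:
Symmetric walk (p = 1/2): the harmonic-function argument gives P(hit 13 before 0 | start at 8) = a/N.
P = 8/13 = 8/13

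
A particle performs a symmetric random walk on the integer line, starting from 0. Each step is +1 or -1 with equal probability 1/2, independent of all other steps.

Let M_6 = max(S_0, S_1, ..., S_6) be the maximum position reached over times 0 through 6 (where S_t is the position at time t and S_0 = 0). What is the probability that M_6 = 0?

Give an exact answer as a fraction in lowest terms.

Let M_6 = max(S_0,...,S_6). Use the reflection principle: for j ≥ 1, #{paths with M_6 ≥ j} = #{S_6 ≥ j} + #{S_6 ≥ j+1}.
P(M_6 ≥ 0) = 1 since S_0 = 0, so #{M_6 ≥ 0} = 64.
#{M_6 ≥ 1} = #{S_6 ≥ 1} + #{S_6 ≥ 2} = 22 + 22 = 44.
#{M_6 = 0} = 64 - 44 = 20.
P(M_6 = 0) = 20/64 = 5/16

Answer: 5/16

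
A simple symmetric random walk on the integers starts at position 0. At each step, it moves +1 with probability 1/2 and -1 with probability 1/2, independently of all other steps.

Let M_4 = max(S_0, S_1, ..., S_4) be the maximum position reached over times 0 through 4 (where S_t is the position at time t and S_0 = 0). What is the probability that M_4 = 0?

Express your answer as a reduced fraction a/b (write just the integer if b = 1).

Let M_4 = max(S_0,...,S_4). Use the reflection principle: for j ≥ 1, #{paths with M_4 ≥ j} = #{S_4 ≥ j} + #{S_4 ≥ j+1}.
P(M_4 ≥ 0) = 1 since S_0 = 0, so #{M_4 ≥ 0} = 16.
#{M_4 ≥ 1} = #{S_4 ≥ 1} + #{S_4 ≥ 2} = 5 + 5 = 10.
#{M_4 = 0} = 16 - 10 = 6.
P(M_4 = 0) = 6/16 = 3/8

Answer: 3/8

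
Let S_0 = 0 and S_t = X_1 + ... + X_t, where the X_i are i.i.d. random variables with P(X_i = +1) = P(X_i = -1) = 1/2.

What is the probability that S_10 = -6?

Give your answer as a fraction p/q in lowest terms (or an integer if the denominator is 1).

Answer: 45/1024

Derivation:
To reach position -6 after 10 steps: need 2 steps of +1 and 8 of -1.
Favorable paths: C(10,2) = 45
Total paths: 2^10 = 1024
P = 45/1024 = 45/1024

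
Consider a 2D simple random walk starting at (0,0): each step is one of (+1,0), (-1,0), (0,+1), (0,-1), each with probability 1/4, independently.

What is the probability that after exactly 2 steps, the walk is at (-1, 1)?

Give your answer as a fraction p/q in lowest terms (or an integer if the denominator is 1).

Answer: 1/8

Derivation:
Let h be the number of horizontal steps (so 2-h are vertical). To end at (-1,1) need (h-1)/2 right-steps and ((2-h)+1)/2 up-steps.
Sum over h with 1 ≤ h ≤ 1, h ≡ 1 (mod 2), 2-h ≡ 1 (mod 2):
h=1: C(2,1)·C(1,0)·C(1,1) = 2·1·1 = 2
Total favorable: 2
Total paths: 4^2 = 16
P = 2/16 = 1/8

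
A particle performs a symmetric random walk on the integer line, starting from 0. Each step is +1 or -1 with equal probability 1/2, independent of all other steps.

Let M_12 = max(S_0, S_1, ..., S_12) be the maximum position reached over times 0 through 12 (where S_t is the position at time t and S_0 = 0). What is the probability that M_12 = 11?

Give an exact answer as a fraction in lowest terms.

Let M_12 = max(S_0,...,S_12). Use the reflection principle: for j ≥ 1, #{paths with M_12 ≥ j} = #{S_12 ≥ j} + #{S_12 ≥ j+1}.
By reflection, #{M_12 ≥ 11} = #{S_12 ≥ 11} + #{S_12 ≥ 12} = 1 + 1 = 2.
#{M_12 ≥ 12} = #{S_12 ≥ 12} + #{S_12 ≥ 13} = 1 + 0 = 1.
#{M_12 = 11} = 2 - 1 = 1.
P(M_12 = 11) = 1/4096 = 1/4096

Answer: 1/4096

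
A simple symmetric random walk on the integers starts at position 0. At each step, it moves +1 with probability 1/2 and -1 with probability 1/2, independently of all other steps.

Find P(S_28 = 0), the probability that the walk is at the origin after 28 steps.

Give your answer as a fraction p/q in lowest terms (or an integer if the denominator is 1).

Answer: 5014575/33554432

Derivation:
To return to 0 after 28 steps: need exactly 14 steps of +1 and 14 of -1.
Favorable paths: C(28,14) = 40116600
Total paths: 2^28 = 268435456
P = 40116600/268435456 = 5014575/33554432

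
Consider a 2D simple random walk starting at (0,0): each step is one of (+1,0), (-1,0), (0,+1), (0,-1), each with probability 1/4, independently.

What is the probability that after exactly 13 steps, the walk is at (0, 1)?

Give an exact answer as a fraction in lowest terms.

Answer: 184041/4194304

Derivation:
Let h be the number of horizontal steps (so 13-h are vertical). To end at (0,1) need (h+0)/2 right-steps and ((13-h)+1)/2 up-steps.
Sum over h with 0 ≤ h ≤ 12, h ≡ 0 (mod 2), 13-h ≡ 1 (mod 2):
h=0: C(13,0)·C(0,0)·C(13,7) = 1·1·1716 = 1716
h=2: C(13,2)·C(2,1)·C(11,6) = 78·2·462 = 72072
h=4: C(13,4)·C(4,2)·C(9,5) = 715·6·126 = 540540
h=6: C(13,6)·C(6,3)·C(7,4) = 1716·20·35 = 1201200
h=8: C(13,8)·C(8,4)·C(5,3) = 1287·70·10 = 900900
h=10: C(13,10)·C(10,5)·C(3,2) = 286·252·3 = 216216
h=12: C(13,12)·C(12,6)·C(1,1) = 13·924·1 = 12012
Total favorable: 2944656
Total paths: 4^13 = 67108864
P = 2944656/67108864 = 184041/4194304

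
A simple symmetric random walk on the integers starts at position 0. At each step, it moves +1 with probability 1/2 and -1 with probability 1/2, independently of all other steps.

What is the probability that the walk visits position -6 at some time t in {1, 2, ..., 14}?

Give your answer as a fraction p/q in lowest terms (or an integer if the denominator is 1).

Count via complement. Let g(t,s) = #length-t paths at position s with S_1..S_t all ≠ -6.
g(t,s) = g(t-1,s-1) + g(t-1,s+1) for s ≠ -6; g(t,-6) = 0.
t=0: g(0,0)=1
t=1: g(1,-1)=1 g(1,1)=1
t=2: g(2,-2)=1 g(2,0)=2 g(2,2)=1
t=3: g(3,-3)=1 g(3,-1)=3 g(3,1)=3 g(3,3)=1
t=4: g(4,-4)=1 g(4,-2)=4 g(4,0)=6 g(4,2)=4 g(4,4)=1
t=5: g(5,-5)=1 g(5,-3)=5 g(5,-1)=10 g(5,1)=10 g(5,3)=5 g(5,5)=1
t=6: g(6,-4)=6 g(6,-2)=15 g(6,0)=20 g(6,2)=15 g(6,4)=6 g(6,6)=1
t=7: g(7,-5)=6 g(7,-3)=21 g(7,-1)=35 g(7,1)=35 g(7,3)=21 g(7,5)=7 g(7,7)=1
t=8: g(8,-4)=27 g(8,-2)=56 g(8,0)=70 g(8,2)=56 g(8,4)=28 g(8,6)=8 g(8,8)=1
t=9: g(9,-5)=27 g(9,-3)=83 g(9,-1)=126 g(9,1)=126 g(9,3)=84 g(9,5)=36 g(9,7)=9 g(9,9)=1
t=10: g(10,-4)=110 g(10,-2)=209 g(10,0)=252 g(10,2)=210 g(10,4)=120 g(10,6)=45 g(10,8)=10 g(10,10)=1
t=11: g(11,-5)=110 g(11,-3)=319 g(11,-1)=461 g(11,1)=462 g(11,3)=330 g(11,5)=165 g(11,7)=55 g(11,9)=11 g(11,11)=1
t=12: g(12,-4)=429 g(12,-2)=780 g(12,0)=923 g(12,2)=792 g(12,4)=495 g(12,6)=220 g(12,8)=66 g(12,10)=12 g(12,12)=1
t=13: g(13,-5)=429 g(13,-3)=1209 g(13,-1)=1703 g(13,1)=1715 g(13,3)=1287 g(13,5)=715 g(13,7)=286 g(13,9)=78 g(13,11)=13 g(13,13)=1
t=14: g(14,-4)=1638 g(14,-2)=2912 g(14,0)=3418 g(14,2)=3002 g(14,4)=2002 g(14,6)=1001 g(14,8)=364 g(14,10)=91 g(14,12)=14 g(14,14)=1
Paths never hitting -6: Σ_s g(14,s) = 14443
Paths hitting -6: 2^14 - 14443 = 1941
P = 1941/16384 = 1941/16384

Answer: 1941/16384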